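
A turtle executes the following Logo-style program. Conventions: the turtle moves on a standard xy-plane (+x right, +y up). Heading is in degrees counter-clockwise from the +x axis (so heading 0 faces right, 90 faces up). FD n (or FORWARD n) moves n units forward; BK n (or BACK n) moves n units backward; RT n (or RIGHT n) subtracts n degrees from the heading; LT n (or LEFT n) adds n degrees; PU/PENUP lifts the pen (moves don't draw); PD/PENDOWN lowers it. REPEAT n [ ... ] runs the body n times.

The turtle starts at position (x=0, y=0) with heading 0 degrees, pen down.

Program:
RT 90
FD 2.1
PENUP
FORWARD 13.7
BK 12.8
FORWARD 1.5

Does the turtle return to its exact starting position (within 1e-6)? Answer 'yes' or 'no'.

Answer: no

Derivation:
Executing turtle program step by step:
Start: pos=(0,0), heading=0, pen down
RT 90: heading 0 -> 270
FD 2.1: (0,0) -> (0,-2.1) [heading=270, draw]
PU: pen up
FD 13.7: (0,-2.1) -> (0,-15.8) [heading=270, move]
BK 12.8: (0,-15.8) -> (0,-3) [heading=270, move]
FD 1.5: (0,-3) -> (0,-4.5) [heading=270, move]
Final: pos=(0,-4.5), heading=270, 1 segment(s) drawn

Start position: (0, 0)
Final position: (0, -4.5)
Distance = 4.5; >= 1e-6 -> NOT closed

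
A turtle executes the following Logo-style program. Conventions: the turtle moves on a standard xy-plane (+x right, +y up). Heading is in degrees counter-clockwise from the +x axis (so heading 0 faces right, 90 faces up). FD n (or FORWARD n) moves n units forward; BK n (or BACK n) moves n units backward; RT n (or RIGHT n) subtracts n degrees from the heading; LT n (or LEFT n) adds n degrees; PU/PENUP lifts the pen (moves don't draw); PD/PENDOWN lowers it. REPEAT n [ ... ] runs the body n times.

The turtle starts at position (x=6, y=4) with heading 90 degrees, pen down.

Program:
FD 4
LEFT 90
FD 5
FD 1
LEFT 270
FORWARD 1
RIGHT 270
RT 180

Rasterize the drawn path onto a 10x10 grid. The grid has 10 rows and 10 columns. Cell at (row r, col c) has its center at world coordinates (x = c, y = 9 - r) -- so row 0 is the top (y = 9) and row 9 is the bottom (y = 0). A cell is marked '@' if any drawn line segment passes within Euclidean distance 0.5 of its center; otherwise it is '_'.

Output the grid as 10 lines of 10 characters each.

Segment 0: (6,4) -> (6,8)
Segment 1: (6,8) -> (1,8)
Segment 2: (1,8) -> (0,8)
Segment 3: (0,8) -> (0,9)

Answer: @_________
@@@@@@@___
______@___
______@___
______@___
______@___
__________
__________
__________
__________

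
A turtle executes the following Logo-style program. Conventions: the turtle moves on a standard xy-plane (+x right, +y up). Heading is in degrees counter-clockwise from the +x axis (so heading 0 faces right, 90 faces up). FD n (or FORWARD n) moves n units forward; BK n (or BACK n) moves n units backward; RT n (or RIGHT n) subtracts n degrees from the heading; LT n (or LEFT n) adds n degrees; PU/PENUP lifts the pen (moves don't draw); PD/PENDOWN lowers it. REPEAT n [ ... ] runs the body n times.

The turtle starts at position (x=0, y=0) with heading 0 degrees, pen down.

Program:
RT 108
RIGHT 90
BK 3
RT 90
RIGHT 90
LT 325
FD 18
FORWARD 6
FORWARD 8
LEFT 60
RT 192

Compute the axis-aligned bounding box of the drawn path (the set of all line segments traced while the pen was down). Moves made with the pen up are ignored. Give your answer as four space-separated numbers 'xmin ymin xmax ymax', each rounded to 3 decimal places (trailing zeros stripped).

Answer: 0 -26.483 22.111 0

Derivation:
Executing turtle program step by step:
Start: pos=(0,0), heading=0, pen down
RT 108: heading 0 -> 252
RT 90: heading 252 -> 162
BK 3: (0,0) -> (2.853,-0.927) [heading=162, draw]
RT 90: heading 162 -> 72
RT 90: heading 72 -> 342
LT 325: heading 342 -> 307
FD 18: (2.853,-0.927) -> (13.686,-15.302) [heading=307, draw]
FD 6: (13.686,-15.302) -> (17.297,-20.094) [heading=307, draw]
FD 8: (17.297,-20.094) -> (22.111,-26.483) [heading=307, draw]
LT 60: heading 307 -> 7
RT 192: heading 7 -> 175
Final: pos=(22.111,-26.483), heading=175, 4 segment(s) drawn

Segment endpoints: x in {0, 2.853, 13.686, 17.297, 22.111}, y in {-26.483, -20.094, -15.302, -0.927, 0}
xmin=0, ymin=-26.483, xmax=22.111, ymax=0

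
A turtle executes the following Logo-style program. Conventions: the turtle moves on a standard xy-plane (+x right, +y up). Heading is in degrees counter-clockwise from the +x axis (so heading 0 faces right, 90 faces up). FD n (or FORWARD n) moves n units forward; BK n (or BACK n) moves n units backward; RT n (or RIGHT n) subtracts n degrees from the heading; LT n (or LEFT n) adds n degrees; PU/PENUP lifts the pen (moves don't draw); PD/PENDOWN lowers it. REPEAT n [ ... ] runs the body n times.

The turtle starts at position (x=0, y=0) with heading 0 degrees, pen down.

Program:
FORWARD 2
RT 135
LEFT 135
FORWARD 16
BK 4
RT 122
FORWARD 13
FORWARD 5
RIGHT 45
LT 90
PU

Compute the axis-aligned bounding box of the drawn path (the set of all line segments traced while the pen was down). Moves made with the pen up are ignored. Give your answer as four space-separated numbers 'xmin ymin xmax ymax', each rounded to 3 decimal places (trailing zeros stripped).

Executing turtle program step by step:
Start: pos=(0,0), heading=0, pen down
FD 2: (0,0) -> (2,0) [heading=0, draw]
RT 135: heading 0 -> 225
LT 135: heading 225 -> 0
FD 16: (2,0) -> (18,0) [heading=0, draw]
BK 4: (18,0) -> (14,0) [heading=0, draw]
RT 122: heading 0 -> 238
FD 13: (14,0) -> (7.111,-11.025) [heading=238, draw]
FD 5: (7.111,-11.025) -> (4.461,-15.265) [heading=238, draw]
RT 45: heading 238 -> 193
LT 90: heading 193 -> 283
PU: pen up
Final: pos=(4.461,-15.265), heading=283, 5 segment(s) drawn

Segment endpoints: x in {0, 2, 4.461, 7.111, 14, 18}, y in {-15.265, -11.025, 0}
xmin=0, ymin=-15.265, xmax=18, ymax=0

Answer: 0 -15.265 18 0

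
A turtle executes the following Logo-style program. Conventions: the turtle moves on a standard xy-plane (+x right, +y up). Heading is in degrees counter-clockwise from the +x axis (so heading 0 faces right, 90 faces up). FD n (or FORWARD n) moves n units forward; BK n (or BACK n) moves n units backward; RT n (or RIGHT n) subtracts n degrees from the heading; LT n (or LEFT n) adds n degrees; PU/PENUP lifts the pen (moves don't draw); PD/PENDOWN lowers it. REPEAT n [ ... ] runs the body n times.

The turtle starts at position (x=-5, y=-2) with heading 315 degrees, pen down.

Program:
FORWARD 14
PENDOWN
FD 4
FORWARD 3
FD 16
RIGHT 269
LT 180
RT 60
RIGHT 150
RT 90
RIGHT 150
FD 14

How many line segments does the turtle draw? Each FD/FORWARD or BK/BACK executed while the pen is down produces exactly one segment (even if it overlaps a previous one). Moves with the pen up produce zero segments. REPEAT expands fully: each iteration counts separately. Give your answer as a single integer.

Answer: 5

Derivation:
Executing turtle program step by step:
Start: pos=(-5,-2), heading=315, pen down
FD 14: (-5,-2) -> (4.899,-11.899) [heading=315, draw]
PD: pen down
FD 4: (4.899,-11.899) -> (7.728,-14.728) [heading=315, draw]
FD 3: (7.728,-14.728) -> (9.849,-16.849) [heading=315, draw]
FD 16: (9.849,-16.849) -> (21.163,-28.163) [heading=315, draw]
RT 269: heading 315 -> 46
LT 180: heading 46 -> 226
RT 60: heading 226 -> 166
RT 150: heading 166 -> 16
RT 90: heading 16 -> 286
RT 150: heading 286 -> 136
FD 14: (21.163,-28.163) -> (11.092,-18.438) [heading=136, draw]
Final: pos=(11.092,-18.438), heading=136, 5 segment(s) drawn
Segments drawn: 5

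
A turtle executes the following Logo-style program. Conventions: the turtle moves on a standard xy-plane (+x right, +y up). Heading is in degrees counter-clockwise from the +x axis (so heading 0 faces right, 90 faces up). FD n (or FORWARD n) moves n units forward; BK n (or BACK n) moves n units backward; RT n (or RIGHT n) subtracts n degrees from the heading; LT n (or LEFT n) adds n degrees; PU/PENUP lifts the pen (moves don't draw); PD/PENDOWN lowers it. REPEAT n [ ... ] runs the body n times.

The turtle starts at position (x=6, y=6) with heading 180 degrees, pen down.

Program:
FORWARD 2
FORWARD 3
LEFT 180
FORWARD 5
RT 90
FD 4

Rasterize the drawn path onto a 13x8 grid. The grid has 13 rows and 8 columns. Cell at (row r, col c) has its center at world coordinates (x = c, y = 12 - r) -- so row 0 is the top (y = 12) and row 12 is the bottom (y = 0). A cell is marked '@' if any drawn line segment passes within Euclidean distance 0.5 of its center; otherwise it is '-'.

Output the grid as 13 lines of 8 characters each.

Segment 0: (6,6) -> (4,6)
Segment 1: (4,6) -> (1,6)
Segment 2: (1,6) -> (6,6)
Segment 3: (6,6) -> (6,2)

Answer: --------
--------
--------
--------
--------
--------
-@@@@@@-
------@-
------@-
------@-
------@-
--------
--------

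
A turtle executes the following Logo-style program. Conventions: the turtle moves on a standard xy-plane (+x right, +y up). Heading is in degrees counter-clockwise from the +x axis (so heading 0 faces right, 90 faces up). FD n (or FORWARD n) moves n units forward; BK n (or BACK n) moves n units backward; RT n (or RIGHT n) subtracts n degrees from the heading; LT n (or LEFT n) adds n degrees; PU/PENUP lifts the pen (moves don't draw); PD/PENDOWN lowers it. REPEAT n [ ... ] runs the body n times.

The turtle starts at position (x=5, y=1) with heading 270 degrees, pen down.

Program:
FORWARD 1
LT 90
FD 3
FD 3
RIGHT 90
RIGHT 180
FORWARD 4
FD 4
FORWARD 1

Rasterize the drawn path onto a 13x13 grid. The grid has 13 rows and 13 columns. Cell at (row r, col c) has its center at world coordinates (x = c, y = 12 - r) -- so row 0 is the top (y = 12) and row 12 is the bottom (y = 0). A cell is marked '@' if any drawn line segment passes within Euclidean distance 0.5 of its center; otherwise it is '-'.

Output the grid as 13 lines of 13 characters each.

Segment 0: (5,1) -> (5,0)
Segment 1: (5,0) -> (8,-0)
Segment 2: (8,-0) -> (11,-0)
Segment 3: (11,-0) -> (11,4)
Segment 4: (11,4) -> (11,8)
Segment 5: (11,8) -> (11,9)

Answer: -------------
-------------
-------------
-----------@-
-----------@-
-----------@-
-----------@-
-----------@-
-----------@-
-----------@-
-----------@-
-----@-----@-
-----@@@@@@@-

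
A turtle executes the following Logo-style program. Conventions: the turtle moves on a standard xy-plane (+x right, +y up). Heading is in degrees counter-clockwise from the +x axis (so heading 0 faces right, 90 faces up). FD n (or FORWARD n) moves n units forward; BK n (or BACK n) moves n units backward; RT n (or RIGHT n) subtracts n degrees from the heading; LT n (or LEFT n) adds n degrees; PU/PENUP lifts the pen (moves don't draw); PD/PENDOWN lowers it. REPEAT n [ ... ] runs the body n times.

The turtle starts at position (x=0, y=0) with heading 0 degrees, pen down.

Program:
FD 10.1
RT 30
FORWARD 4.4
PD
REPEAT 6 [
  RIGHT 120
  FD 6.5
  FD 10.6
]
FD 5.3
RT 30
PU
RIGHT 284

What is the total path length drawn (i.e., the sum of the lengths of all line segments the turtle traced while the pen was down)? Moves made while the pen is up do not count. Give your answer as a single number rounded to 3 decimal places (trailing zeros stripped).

Executing turtle program step by step:
Start: pos=(0,0), heading=0, pen down
FD 10.1: (0,0) -> (10.1,0) [heading=0, draw]
RT 30: heading 0 -> 330
FD 4.4: (10.1,0) -> (13.911,-2.2) [heading=330, draw]
PD: pen down
REPEAT 6 [
  -- iteration 1/6 --
  RT 120: heading 330 -> 210
  FD 6.5: (13.911,-2.2) -> (8.281,-5.45) [heading=210, draw]
  FD 10.6: (8.281,-5.45) -> (-0.899,-10.75) [heading=210, draw]
  -- iteration 2/6 --
  RT 120: heading 210 -> 90
  FD 6.5: (-0.899,-10.75) -> (-0.899,-4.25) [heading=90, draw]
  FD 10.6: (-0.899,-4.25) -> (-0.899,6.35) [heading=90, draw]
  -- iteration 3/6 --
  RT 120: heading 90 -> 330
  FD 6.5: (-0.899,6.35) -> (4.731,3.1) [heading=330, draw]
  FD 10.6: (4.731,3.1) -> (13.911,-2.2) [heading=330, draw]
  -- iteration 4/6 --
  RT 120: heading 330 -> 210
  FD 6.5: (13.911,-2.2) -> (8.281,-5.45) [heading=210, draw]
  FD 10.6: (8.281,-5.45) -> (-0.899,-10.75) [heading=210, draw]
  -- iteration 5/6 --
  RT 120: heading 210 -> 90
  FD 6.5: (-0.899,-10.75) -> (-0.899,-4.25) [heading=90, draw]
  FD 10.6: (-0.899,-4.25) -> (-0.899,6.35) [heading=90, draw]
  -- iteration 6/6 --
  RT 120: heading 90 -> 330
  FD 6.5: (-0.899,6.35) -> (4.731,3.1) [heading=330, draw]
  FD 10.6: (4.731,3.1) -> (13.911,-2.2) [heading=330, draw]
]
FD 5.3: (13.911,-2.2) -> (18.5,-4.85) [heading=330, draw]
RT 30: heading 330 -> 300
PU: pen up
RT 284: heading 300 -> 16
Final: pos=(18.5,-4.85), heading=16, 15 segment(s) drawn

Segment lengths:
  seg 1: (0,0) -> (10.1,0), length = 10.1
  seg 2: (10.1,0) -> (13.911,-2.2), length = 4.4
  seg 3: (13.911,-2.2) -> (8.281,-5.45), length = 6.5
  seg 4: (8.281,-5.45) -> (-0.899,-10.75), length = 10.6
  seg 5: (-0.899,-10.75) -> (-0.899,-4.25), length = 6.5
  seg 6: (-0.899,-4.25) -> (-0.899,6.35), length = 10.6
  seg 7: (-0.899,6.35) -> (4.731,3.1), length = 6.5
  seg 8: (4.731,3.1) -> (13.911,-2.2), length = 10.6
  seg 9: (13.911,-2.2) -> (8.281,-5.45), length = 6.5
  seg 10: (8.281,-5.45) -> (-0.899,-10.75), length = 10.6
  seg 11: (-0.899,-10.75) -> (-0.899,-4.25), length = 6.5
  seg 12: (-0.899,-4.25) -> (-0.899,6.35), length = 10.6
  seg 13: (-0.899,6.35) -> (4.731,3.1), length = 6.5
  seg 14: (4.731,3.1) -> (13.911,-2.2), length = 10.6
  seg 15: (13.911,-2.2) -> (18.5,-4.85), length = 5.3
Total = 122.4

Answer: 122.4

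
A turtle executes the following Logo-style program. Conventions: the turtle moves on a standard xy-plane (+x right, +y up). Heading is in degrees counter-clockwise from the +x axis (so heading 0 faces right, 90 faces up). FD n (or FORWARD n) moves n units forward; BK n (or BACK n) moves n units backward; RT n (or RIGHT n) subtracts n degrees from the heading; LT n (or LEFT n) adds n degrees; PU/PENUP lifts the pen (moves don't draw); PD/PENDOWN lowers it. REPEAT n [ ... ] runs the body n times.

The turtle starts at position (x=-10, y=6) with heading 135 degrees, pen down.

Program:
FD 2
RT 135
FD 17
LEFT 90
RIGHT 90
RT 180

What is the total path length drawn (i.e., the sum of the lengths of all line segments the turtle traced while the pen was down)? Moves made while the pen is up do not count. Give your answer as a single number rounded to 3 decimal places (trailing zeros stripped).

Answer: 19

Derivation:
Executing turtle program step by step:
Start: pos=(-10,6), heading=135, pen down
FD 2: (-10,6) -> (-11.414,7.414) [heading=135, draw]
RT 135: heading 135 -> 0
FD 17: (-11.414,7.414) -> (5.586,7.414) [heading=0, draw]
LT 90: heading 0 -> 90
RT 90: heading 90 -> 0
RT 180: heading 0 -> 180
Final: pos=(5.586,7.414), heading=180, 2 segment(s) drawn

Segment lengths:
  seg 1: (-10,6) -> (-11.414,7.414), length = 2
  seg 2: (-11.414,7.414) -> (5.586,7.414), length = 17
Total = 19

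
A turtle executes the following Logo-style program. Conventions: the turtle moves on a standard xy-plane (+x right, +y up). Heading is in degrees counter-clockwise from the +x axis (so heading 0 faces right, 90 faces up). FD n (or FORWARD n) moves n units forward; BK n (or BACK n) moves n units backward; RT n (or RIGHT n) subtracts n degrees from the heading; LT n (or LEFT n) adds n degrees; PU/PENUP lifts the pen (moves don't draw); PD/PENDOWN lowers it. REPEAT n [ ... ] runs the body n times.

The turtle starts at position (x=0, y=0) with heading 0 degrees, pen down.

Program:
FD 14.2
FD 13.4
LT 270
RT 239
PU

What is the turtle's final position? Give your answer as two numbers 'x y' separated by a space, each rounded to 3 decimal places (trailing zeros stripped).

Executing turtle program step by step:
Start: pos=(0,0), heading=0, pen down
FD 14.2: (0,0) -> (14.2,0) [heading=0, draw]
FD 13.4: (14.2,0) -> (27.6,0) [heading=0, draw]
LT 270: heading 0 -> 270
RT 239: heading 270 -> 31
PU: pen up
Final: pos=(27.6,0), heading=31, 2 segment(s) drawn

Answer: 27.6 0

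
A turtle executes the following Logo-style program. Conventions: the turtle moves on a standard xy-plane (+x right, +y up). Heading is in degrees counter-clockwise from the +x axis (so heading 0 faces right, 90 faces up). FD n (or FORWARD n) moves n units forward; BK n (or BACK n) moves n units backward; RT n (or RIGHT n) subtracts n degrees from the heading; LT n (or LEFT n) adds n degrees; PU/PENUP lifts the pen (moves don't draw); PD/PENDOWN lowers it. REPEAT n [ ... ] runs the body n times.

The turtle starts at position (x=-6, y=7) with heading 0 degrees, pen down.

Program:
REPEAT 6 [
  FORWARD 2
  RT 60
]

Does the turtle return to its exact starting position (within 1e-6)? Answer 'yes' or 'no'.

Answer: yes

Derivation:
Executing turtle program step by step:
Start: pos=(-6,7), heading=0, pen down
REPEAT 6 [
  -- iteration 1/6 --
  FD 2: (-6,7) -> (-4,7) [heading=0, draw]
  RT 60: heading 0 -> 300
  -- iteration 2/6 --
  FD 2: (-4,7) -> (-3,5.268) [heading=300, draw]
  RT 60: heading 300 -> 240
  -- iteration 3/6 --
  FD 2: (-3,5.268) -> (-4,3.536) [heading=240, draw]
  RT 60: heading 240 -> 180
  -- iteration 4/6 --
  FD 2: (-4,3.536) -> (-6,3.536) [heading=180, draw]
  RT 60: heading 180 -> 120
  -- iteration 5/6 --
  FD 2: (-6,3.536) -> (-7,5.268) [heading=120, draw]
  RT 60: heading 120 -> 60
  -- iteration 6/6 --
  FD 2: (-7,5.268) -> (-6,7) [heading=60, draw]
  RT 60: heading 60 -> 0
]
Final: pos=(-6,7), heading=0, 6 segment(s) drawn

Start position: (-6, 7)
Final position: (-6, 7)
Distance = 0; < 1e-6 -> CLOSED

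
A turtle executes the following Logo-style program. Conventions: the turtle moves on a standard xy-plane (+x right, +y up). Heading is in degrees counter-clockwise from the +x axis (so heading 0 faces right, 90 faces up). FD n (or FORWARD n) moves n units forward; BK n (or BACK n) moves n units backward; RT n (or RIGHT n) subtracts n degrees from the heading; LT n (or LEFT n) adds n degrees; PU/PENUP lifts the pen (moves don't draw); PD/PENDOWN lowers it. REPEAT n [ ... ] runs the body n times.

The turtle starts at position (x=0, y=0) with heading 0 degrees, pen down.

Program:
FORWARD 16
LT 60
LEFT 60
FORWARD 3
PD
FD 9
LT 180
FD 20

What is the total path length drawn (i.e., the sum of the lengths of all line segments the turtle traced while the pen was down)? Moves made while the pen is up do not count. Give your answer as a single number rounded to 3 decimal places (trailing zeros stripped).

Executing turtle program step by step:
Start: pos=(0,0), heading=0, pen down
FD 16: (0,0) -> (16,0) [heading=0, draw]
LT 60: heading 0 -> 60
LT 60: heading 60 -> 120
FD 3: (16,0) -> (14.5,2.598) [heading=120, draw]
PD: pen down
FD 9: (14.5,2.598) -> (10,10.392) [heading=120, draw]
LT 180: heading 120 -> 300
FD 20: (10,10.392) -> (20,-6.928) [heading=300, draw]
Final: pos=(20,-6.928), heading=300, 4 segment(s) drawn

Segment lengths:
  seg 1: (0,0) -> (16,0), length = 16
  seg 2: (16,0) -> (14.5,2.598), length = 3
  seg 3: (14.5,2.598) -> (10,10.392), length = 9
  seg 4: (10,10.392) -> (20,-6.928), length = 20
Total = 48

Answer: 48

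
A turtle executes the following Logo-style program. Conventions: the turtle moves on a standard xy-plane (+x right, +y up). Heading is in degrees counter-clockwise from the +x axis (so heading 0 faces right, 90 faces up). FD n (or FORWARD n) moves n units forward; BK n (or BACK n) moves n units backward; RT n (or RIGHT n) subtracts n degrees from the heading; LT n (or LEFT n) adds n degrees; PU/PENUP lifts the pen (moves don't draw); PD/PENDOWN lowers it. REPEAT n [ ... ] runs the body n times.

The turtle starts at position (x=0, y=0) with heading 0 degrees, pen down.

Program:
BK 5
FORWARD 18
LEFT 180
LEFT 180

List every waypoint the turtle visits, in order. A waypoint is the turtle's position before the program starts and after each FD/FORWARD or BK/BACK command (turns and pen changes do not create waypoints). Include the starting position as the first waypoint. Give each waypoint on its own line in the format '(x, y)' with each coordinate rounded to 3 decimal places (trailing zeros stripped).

Answer: (0, 0)
(-5, 0)
(13, 0)

Derivation:
Executing turtle program step by step:
Start: pos=(0,0), heading=0, pen down
BK 5: (0,0) -> (-5,0) [heading=0, draw]
FD 18: (-5,0) -> (13,0) [heading=0, draw]
LT 180: heading 0 -> 180
LT 180: heading 180 -> 0
Final: pos=(13,0), heading=0, 2 segment(s) drawn
Waypoints (3 total):
(0, 0)
(-5, 0)
(13, 0)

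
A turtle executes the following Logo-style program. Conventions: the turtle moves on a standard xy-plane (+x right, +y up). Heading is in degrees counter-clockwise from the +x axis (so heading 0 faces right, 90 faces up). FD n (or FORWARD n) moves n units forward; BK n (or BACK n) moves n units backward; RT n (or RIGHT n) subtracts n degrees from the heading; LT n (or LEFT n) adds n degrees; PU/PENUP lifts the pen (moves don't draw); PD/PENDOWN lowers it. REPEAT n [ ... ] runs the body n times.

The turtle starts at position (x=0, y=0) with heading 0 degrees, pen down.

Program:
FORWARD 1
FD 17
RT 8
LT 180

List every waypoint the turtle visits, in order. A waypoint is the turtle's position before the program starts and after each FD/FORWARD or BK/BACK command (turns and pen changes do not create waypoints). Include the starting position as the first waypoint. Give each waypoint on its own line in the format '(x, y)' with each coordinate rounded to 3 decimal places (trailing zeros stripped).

Executing turtle program step by step:
Start: pos=(0,0), heading=0, pen down
FD 1: (0,0) -> (1,0) [heading=0, draw]
FD 17: (1,0) -> (18,0) [heading=0, draw]
RT 8: heading 0 -> 352
LT 180: heading 352 -> 172
Final: pos=(18,0), heading=172, 2 segment(s) drawn
Waypoints (3 total):
(0, 0)
(1, 0)
(18, 0)

Answer: (0, 0)
(1, 0)
(18, 0)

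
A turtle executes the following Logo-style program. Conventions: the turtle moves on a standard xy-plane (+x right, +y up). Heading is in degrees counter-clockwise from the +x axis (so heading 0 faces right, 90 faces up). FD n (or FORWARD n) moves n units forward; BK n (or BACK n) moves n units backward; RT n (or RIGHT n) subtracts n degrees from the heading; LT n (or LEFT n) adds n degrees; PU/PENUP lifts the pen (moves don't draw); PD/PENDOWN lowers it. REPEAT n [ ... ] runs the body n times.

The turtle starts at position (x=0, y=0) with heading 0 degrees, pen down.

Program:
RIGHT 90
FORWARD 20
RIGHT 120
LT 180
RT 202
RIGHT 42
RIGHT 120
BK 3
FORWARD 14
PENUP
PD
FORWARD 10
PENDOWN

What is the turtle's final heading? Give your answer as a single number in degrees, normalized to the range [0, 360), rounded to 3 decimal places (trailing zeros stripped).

Answer: 326

Derivation:
Executing turtle program step by step:
Start: pos=(0,0), heading=0, pen down
RT 90: heading 0 -> 270
FD 20: (0,0) -> (0,-20) [heading=270, draw]
RT 120: heading 270 -> 150
LT 180: heading 150 -> 330
RT 202: heading 330 -> 128
RT 42: heading 128 -> 86
RT 120: heading 86 -> 326
BK 3: (0,-20) -> (-2.487,-18.322) [heading=326, draw]
FD 14: (-2.487,-18.322) -> (9.119,-26.151) [heading=326, draw]
PU: pen up
PD: pen down
FD 10: (9.119,-26.151) -> (17.41,-31.743) [heading=326, draw]
PD: pen down
Final: pos=(17.41,-31.743), heading=326, 4 segment(s) drawn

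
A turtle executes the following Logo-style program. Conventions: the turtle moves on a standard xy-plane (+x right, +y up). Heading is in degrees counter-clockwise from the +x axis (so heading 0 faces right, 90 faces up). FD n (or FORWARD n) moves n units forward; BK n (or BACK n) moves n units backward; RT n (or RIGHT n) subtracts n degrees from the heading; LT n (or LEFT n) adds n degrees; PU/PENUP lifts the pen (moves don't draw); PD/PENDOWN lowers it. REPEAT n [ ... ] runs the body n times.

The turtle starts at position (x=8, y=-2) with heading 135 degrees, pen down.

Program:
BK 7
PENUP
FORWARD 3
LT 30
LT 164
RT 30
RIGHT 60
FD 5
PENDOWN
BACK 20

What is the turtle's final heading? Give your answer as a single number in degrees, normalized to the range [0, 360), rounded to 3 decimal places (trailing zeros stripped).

Answer: 239

Derivation:
Executing turtle program step by step:
Start: pos=(8,-2), heading=135, pen down
BK 7: (8,-2) -> (12.95,-6.95) [heading=135, draw]
PU: pen up
FD 3: (12.95,-6.95) -> (10.828,-4.828) [heading=135, move]
LT 30: heading 135 -> 165
LT 164: heading 165 -> 329
RT 30: heading 329 -> 299
RT 60: heading 299 -> 239
FD 5: (10.828,-4.828) -> (8.253,-9.114) [heading=239, move]
PD: pen down
BK 20: (8.253,-9.114) -> (18.554,8.029) [heading=239, draw]
Final: pos=(18.554,8.029), heading=239, 2 segment(s) drawn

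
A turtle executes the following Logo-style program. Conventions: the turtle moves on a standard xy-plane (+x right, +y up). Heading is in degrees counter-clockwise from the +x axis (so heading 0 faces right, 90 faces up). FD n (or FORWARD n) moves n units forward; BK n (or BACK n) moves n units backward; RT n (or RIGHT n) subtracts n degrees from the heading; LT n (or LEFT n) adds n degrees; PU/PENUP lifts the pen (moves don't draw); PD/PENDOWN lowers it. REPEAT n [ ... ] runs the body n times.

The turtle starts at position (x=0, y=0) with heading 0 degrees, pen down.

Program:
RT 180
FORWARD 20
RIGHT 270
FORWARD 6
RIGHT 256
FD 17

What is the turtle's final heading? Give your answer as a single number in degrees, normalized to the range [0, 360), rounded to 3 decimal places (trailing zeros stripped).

Executing turtle program step by step:
Start: pos=(0,0), heading=0, pen down
RT 180: heading 0 -> 180
FD 20: (0,0) -> (-20,0) [heading=180, draw]
RT 270: heading 180 -> 270
FD 6: (-20,0) -> (-20,-6) [heading=270, draw]
RT 256: heading 270 -> 14
FD 17: (-20,-6) -> (-3.505,-1.887) [heading=14, draw]
Final: pos=(-3.505,-1.887), heading=14, 3 segment(s) drawn

Answer: 14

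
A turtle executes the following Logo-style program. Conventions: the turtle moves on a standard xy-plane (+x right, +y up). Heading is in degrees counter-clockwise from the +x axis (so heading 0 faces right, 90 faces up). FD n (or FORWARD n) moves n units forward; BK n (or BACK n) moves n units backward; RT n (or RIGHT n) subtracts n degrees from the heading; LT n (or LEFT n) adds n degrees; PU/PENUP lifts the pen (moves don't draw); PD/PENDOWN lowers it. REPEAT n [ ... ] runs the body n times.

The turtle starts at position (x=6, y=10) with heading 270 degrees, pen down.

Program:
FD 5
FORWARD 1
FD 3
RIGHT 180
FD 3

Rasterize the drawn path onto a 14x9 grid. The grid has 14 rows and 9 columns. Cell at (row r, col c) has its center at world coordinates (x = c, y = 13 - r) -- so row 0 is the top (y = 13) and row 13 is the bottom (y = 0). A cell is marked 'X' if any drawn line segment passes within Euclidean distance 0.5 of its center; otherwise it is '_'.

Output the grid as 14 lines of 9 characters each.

Answer: _________
_________
_________
______X__
______X__
______X__
______X__
______X__
______X__
______X__
______X__
______X__
______X__
_________

Derivation:
Segment 0: (6,10) -> (6,5)
Segment 1: (6,5) -> (6,4)
Segment 2: (6,4) -> (6,1)
Segment 3: (6,1) -> (6,4)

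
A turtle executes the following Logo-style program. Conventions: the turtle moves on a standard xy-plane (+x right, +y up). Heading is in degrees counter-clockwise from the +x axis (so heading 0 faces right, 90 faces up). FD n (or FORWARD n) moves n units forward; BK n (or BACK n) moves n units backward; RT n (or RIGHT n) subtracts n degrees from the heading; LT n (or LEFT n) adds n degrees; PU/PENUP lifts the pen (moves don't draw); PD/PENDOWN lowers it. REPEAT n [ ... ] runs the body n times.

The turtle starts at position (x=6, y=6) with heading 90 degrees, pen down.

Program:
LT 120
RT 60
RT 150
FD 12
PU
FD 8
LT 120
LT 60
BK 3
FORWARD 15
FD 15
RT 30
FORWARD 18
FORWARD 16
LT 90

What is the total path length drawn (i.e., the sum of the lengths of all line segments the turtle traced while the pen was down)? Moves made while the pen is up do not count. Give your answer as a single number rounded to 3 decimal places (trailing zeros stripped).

Answer: 12

Derivation:
Executing turtle program step by step:
Start: pos=(6,6), heading=90, pen down
LT 120: heading 90 -> 210
RT 60: heading 210 -> 150
RT 150: heading 150 -> 0
FD 12: (6,6) -> (18,6) [heading=0, draw]
PU: pen up
FD 8: (18,6) -> (26,6) [heading=0, move]
LT 120: heading 0 -> 120
LT 60: heading 120 -> 180
BK 3: (26,6) -> (29,6) [heading=180, move]
FD 15: (29,6) -> (14,6) [heading=180, move]
FD 15: (14,6) -> (-1,6) [heading=180, move]
RT 30: heading 180 -> 150
FD 18: (-1,6) -> (-16.588,15) [heading=150, move]
FD 16: (-16.588,15) -> (-30.445,23) [heading=150, move]
LT 90: heading 150 -> 240
Final: pos=(-30.445,23), heading=240, 1 segment(s) drawn

Segment lengths:
  seg 1: (6,6) -> (18,6), length = 12
Total = 12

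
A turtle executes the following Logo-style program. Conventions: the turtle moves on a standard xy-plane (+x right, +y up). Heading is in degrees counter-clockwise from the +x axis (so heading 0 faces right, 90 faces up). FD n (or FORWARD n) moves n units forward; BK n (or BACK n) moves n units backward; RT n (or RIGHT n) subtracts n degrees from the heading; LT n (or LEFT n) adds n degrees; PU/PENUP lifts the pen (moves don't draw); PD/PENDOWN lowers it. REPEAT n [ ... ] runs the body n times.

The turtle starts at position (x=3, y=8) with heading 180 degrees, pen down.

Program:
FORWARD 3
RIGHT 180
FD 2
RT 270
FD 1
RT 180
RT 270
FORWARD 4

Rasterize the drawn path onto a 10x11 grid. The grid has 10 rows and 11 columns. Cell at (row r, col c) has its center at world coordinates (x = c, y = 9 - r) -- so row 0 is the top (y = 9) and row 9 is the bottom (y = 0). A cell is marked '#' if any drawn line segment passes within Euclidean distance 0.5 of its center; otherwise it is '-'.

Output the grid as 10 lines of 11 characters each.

Answer: --#####----
####-------
-----------
-----------
-----------
-----------
-----------
-----------
-----------
-----------

Derivation:
Segment 0: (3,8) -> (0,8)
Segment 1: (0,8) -> (2,8)
Segment 2: (2,8) -> (2,9)
Segment 3: (2,9) -> (6,9)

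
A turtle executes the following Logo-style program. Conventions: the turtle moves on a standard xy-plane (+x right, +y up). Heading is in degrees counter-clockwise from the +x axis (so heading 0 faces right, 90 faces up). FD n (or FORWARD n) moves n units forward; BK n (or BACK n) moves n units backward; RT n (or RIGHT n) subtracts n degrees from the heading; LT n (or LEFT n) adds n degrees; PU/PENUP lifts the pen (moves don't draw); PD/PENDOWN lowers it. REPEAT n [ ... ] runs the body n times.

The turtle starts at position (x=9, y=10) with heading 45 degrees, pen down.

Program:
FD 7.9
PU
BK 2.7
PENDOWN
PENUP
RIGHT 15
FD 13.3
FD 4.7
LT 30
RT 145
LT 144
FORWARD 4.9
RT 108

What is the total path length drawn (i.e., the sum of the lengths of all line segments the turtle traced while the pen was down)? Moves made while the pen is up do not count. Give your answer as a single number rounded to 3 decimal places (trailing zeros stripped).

Answer: 7.9

Derivation:
Executing turtle program step by step:
Start: pos=(9,10), heading=45, pen down
FD 7.9: (9,10) -> (14.586,15.586) [heading=45, draw]
PU: pen up
BK 2.7: (14.586,15.586) -> (12.677,13.677) [heading=45, move]
PD: pen down
PU: pen up
RT 15: heading 45 -> 30
FD 13.3: (12.677,13.677) -> (24.195,20.327) [heading=30, move]
FD 4.7: (24.195,20.327) -> (28.265,22.677) [heading=30, move]
LT 30: heading 30 -> 60
RT 145: heading 60 -> 275
LT 144: heading 275 -> 59
FD 4.9: (28.265,22.677) -> (30.789,26.877) [heading=59, move]
RT 108: heading 59 -> 311
Final: pos=(30.789,26.877), heading=311, 1 segment(s) drawn

Segment lengths:
  seg 1: (9,10) -> (14.586,15.586), length = 7.9
Total = 7.9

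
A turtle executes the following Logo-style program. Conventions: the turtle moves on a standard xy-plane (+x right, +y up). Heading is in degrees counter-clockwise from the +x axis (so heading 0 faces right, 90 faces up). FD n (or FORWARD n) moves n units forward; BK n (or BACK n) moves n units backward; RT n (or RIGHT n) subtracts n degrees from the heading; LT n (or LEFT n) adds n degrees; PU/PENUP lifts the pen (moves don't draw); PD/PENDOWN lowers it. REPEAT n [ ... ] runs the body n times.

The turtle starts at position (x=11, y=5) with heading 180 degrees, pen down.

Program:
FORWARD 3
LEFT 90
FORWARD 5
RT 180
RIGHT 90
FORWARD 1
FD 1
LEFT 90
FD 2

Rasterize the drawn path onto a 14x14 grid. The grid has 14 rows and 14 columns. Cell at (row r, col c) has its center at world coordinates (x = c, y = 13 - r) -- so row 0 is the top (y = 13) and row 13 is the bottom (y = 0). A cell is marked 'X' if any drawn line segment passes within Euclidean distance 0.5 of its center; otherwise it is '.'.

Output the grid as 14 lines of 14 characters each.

Segment 0: (11,5) -> (8,5)
Segment 1: (8,5) -> (8,0)
Segment 2: (8,0) -> (9,0)
Segment 3: (9,0) -> (10,0)
Segment 4: (10,0) -> (10,2)

Answer: ..............
..............
..............
..............
..............
..............
..............
..............
........XXXX..
........X.....
........X.....
........X.X...
........X.X...
........XXX...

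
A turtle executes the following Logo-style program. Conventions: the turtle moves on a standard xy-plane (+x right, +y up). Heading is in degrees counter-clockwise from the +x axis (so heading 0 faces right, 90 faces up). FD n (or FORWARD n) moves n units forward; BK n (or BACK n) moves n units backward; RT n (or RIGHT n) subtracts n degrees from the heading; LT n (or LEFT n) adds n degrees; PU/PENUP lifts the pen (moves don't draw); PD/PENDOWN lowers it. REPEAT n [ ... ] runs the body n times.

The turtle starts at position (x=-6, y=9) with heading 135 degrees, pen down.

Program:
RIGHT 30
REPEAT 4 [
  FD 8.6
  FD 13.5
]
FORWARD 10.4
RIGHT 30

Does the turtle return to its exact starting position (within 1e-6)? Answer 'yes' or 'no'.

Executing turtle program step by step:
Start: pos=(-6,9), heading=135, pen down
RT 30: heading 135 -> 105
REPEAT 4 [
  -- iteration 1/4 --
  FD 8.6: (-6,9) -> (-8.226,17.307) [heading=105, draw]
  FD 13.5: (-8.226,17.307) -> (-11.72,30.347) [heading=105, draw]
  -- iteration 2/4 --
  FD 8.6: (-11.72,30.347) -> (-13.946,38.654) [heading=105, draw]
  FD 13.5: (-13.946,38.654) -> (-17.44,51.694) [heading=105, draw]
  -- iteration 3/4 --
  FD 8.6: (-17.44,51.694) -> (-19.666,60.001) [heading=105, draw]
  FD 13.5: (-19.666,60.001) -> (-23.16,73.041) [heading=105, draw]
  -- iteration 4/4 --
  FD 8.6: (-23.16,73.041) -> (-25.386,81.348) [heading=105, draw]
  FD 13.5: (-25.386,81.348) -> (-28.88,94.388) [heading=105, draw]
]
FD 10.4: (-28.88,94.388) -> (-31.571,104.433) [heading=105, draw]
RT 30: heading 105 -> 75
Final: pos=(-31.571,104.433), heading=75, 9 segment(s) drawn

Start position: (-6, 9)
Final position: (-31.571, 104.433)
Distance = 98.8; >= 1e-6 -> NOT closed

Answer: no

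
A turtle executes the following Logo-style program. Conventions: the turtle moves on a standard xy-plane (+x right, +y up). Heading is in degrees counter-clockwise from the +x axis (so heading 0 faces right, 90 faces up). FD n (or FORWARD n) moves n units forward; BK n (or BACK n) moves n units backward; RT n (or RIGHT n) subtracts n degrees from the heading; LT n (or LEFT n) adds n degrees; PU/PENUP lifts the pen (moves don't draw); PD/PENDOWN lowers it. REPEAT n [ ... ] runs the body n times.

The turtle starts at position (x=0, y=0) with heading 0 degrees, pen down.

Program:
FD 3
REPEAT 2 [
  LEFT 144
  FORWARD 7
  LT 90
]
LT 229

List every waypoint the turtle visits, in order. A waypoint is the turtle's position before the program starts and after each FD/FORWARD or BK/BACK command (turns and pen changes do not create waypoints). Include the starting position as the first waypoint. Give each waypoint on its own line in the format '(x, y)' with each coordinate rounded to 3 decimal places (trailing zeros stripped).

Answer: (0, 0)
(3, 0)
(-2.663, 4.114)
(3.994, 6.278)

Derivation:
Executing turtle program step by step:
Start: pos=(0,0), heading=0, pen down
FD 3: (0,0) -> (3,0) [heading=0, draw]
REPEAT 2 [
  -- iteration 1/2 --
  LT 144: heading 0 -> 144
  FD 7: (3,0) -> (-2.663,4.114) [heading=144, draw]
  LT 90: heading 144 -> 234
  -- iteration 2/2 --
  LT 144: heading 234 -> 18
  FD 7: (-2.663,4.114) -> (3.994,6.278) [heading=18, draw]
  LT 90: heading 18 -> 108
]
LT 229: heading 108 -> 337
Final: pos=(3.994,6.278), heading=337, 3 segment(s) drawn
Waypoints (4 total):
(0, 0)
(3, 0)
(-2.663, 4.114)
(3.994, 6.278)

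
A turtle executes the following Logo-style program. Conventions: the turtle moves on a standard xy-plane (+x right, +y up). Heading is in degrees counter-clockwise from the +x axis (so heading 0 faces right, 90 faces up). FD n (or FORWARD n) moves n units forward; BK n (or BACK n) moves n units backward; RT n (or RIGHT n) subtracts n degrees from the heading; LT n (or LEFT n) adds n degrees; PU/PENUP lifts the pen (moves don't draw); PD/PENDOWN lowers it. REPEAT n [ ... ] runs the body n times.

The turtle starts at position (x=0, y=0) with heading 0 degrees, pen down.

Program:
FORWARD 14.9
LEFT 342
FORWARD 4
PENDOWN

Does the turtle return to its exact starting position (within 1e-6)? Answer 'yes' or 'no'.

Answer: no

Derivation:
Executing turtle program step by step:
Start: pos=(0,0), heading=0, pen down
FD 14.9: (0,0) -> (14.9,0) [heading=0, draw]
LT 342: heading 0 -> 342
FD 4: (14.9,0) -> (18.704,-1.236) [heading=342, draw]
PD: pen down
Final: pos=(18.704,-1.236), heading=342, 2 segment(s) drawn

Start position: (0, 0)
Final position: (18.704, -1.236)
Distance = 18.745; >= 1e-6 -> NOT closed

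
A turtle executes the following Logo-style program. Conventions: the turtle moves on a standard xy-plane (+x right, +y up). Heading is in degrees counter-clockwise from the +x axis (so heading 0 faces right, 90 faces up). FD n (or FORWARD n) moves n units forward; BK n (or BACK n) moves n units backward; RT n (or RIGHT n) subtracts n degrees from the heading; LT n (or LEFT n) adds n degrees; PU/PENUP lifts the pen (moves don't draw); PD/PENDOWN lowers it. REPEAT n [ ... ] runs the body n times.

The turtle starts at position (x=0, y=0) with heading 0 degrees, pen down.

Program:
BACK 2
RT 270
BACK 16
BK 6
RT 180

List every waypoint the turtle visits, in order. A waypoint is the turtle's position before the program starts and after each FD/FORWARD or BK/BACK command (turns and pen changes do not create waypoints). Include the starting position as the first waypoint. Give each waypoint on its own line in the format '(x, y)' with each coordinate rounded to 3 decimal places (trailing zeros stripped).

Executing turtle program step by step:
Start: pos=(0,0), heading=0, pen down
BK 2: (0,0) -> (-2,0) [heading=0, draw]
RT 270: heading 0 -> 90
BK 16: (-2,0) -> (-2,-16) [heading=90, draw]
BK 6: (-2,-16) -> (-2,-22) [heading=90, draw]
RT 180: heading 90 -> 270
Final: pos=(-2,-22), heading=270, 3 segment(s) drawn
Waypoints (4 total):
(0, 0)
(-2, 0)
(-2, -16)
(-2, -22)

Answer: (0, 0)
(-2, 0)
(-2, -16)
(-2, -22)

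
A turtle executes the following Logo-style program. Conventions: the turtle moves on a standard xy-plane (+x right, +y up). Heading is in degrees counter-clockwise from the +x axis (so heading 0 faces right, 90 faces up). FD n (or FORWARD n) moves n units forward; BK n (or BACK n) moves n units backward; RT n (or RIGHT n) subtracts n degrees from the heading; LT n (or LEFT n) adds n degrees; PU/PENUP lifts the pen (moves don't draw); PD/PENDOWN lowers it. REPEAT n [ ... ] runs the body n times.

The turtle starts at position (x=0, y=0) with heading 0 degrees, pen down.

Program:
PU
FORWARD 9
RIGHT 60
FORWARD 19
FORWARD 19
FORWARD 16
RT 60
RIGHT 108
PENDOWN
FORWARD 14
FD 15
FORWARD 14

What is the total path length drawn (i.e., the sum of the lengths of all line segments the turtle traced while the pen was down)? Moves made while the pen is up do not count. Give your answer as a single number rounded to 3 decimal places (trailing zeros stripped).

Answer: 43

Derivation:
Executing turtle program step by step:
Start: pos=(0,0), heading=0, pen down
PU: pen up
FD 9: (0,0) -> (9,0) [heading=0, move]
RT 60: heading 0 -> 300
FD 19: (9,0) -> (18.5,-16.454) [heading=300, move]
FD 19: (18.5,-16.454) -> (28,-32.909) [heading=300, move]
FD 16: (28,-32.909) -> (36,-46.765) [heading=300, move]
RT 60: heading 300 -> 240
RT 108: heading 240 -> 132
PD: pen down
FD 14: (36,-46.765) -> (26.632,-36.361) [heading=132, draw]
FD 15: (26.632,-36.361) -> (16.595,-25.214) [heading=132, draw]
FD 14: (16.595,-25.214) -> (7.227,-14.81) [heading=132, draw]
Final: pos=(7.227,-14.81), heading=132, 3 segment(s) drawn

Segment lengths:
  seg 1: (36,-46.765) -> (26.632,-36.361), length = 14
  seg 2: (26.632,-36.361) -> (16.595,-25.214), length = 15
  seg 3: (16.595,-25.214) -> (7.227,-14.81), length = 14
Total = 43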